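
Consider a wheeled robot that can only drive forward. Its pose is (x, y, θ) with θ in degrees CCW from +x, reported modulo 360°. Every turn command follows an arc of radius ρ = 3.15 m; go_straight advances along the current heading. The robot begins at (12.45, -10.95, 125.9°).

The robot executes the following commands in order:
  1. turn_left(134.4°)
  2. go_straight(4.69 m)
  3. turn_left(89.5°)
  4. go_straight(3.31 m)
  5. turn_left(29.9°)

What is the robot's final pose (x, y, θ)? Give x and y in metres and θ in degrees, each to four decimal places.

set_pose: (x, y, θ) = (12.4500, -10.9500, 125.9000°), ρ = 3.15
turn_left(134.4°): centre at ρ to the left, rotate +134.4° → (6.7934, -12.2663, 260.3000°)
go_straight(4.69): x += 4.69·cos θ, y += 4.69·sin θ → (6.0032, -16.8893, 260.3000°)
turn_left(89.5°): centre at ρ to the left, rotate +89.5° → (8.5503, -20.5202, 349.8000°)
go_straight(3.31): x += 3.31·cos θ, y += 3.31·sin θ → (11.8080, -21.1064, 349.8000°)
turn_left(29.9°): centre at ρ to the left, rotate +29.9° → (13.4277, -20.9718, 379.7000° ≡ 19.7000°)

(13.4277, -20.9718, 19.7000°)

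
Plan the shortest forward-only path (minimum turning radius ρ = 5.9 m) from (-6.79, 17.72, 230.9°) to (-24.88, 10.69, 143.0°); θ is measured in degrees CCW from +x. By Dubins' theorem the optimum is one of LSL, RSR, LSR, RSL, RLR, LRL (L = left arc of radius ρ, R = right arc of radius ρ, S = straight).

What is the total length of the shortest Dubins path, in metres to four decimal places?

Let ψ = atan2(Δy, Δx) = atan2(-7.03, -18.09) = -158.7633° be the start→goal bearing.
Normalize: d = |goal − start| / ρ = 19.407962/5.9 = 3.289485, α = (θ_start − ψ) mod 360° = 29.6633° = 0.517721 rad, β = (θ_goal − ψ) mod 360° = 301.7633° = 5.266762 rad.
Common terms: sin α = 0.494901, cos α = 0.868949, sin β = -0.850230, cos β = 0.526411, cos(α−β) = 0.036644, d² = 10.820712. Work in radians in the unit-radius frame; every candidate has L = ρ·(t + p + q).
LSL: p² = 2 + d² − 2cos(α−β) + 2d(sin α − sin β) = 21.597008; p = √p² = 4.647258; φ = atan2(cos β − cos α, d + sin α − sin β) = -0.073775 rad; t = (φ − α) mod 2π = 5.691689 rad, q = (β − φ) mod 2π = 5.340537 rad → L = 5.9·(5.691689 + 4.647258 + 5.340537) = 5.9·15.679484 = 92.508958 m
RSR: p² = 2 + d² − 2cos(α−β) + 2d(sin β − sin α) = 3.897842; p = √p² = 1.974295; φ = atan2(cos α − cos β, d − sin α + sin β) = 0.174382 rad; t = (α − φ) mod 2π = 0.343340 rad, q = (φ − β) mod 2π = 1.190805 rad → L = 5.9·(0.343340 + 1.974295 + 1.190805) = 5.9·3.508440 = 20.699794 m
LSR: p² = d² − 2 + 2cos(α−β) + 2d(sin α + sin β) = 6.556301; p = √p² = 2.560527; φ = atan2(−cos α − cos β, d + sin α + sin β) − atan2(−2, p) = 0.219200 rad; t = (φ − α) mod 2π = 5.984664 rad, q = (φ − β) mod 2π = 1.235623 rad → L = 5.9·(5.984664 + 2.560527 + 1.235623) = 5.9·9.780814 = 57.706805 m
RSL: p² = d² − 2 + 2cos(α−β) − 2d(sin α + sin β) = 11.231699; p = √p² = 3.351373; φ = atan2(cos α + cos β, d − sin α − sin β) − atan2(2, p) = -0.172420 rad; t = (α − φ) mod 2π = 0.690142 rad, q = (β − φ) mod 2π = 5.439182 rad → L = 5.9·(0.690142 + 3.351373 + 5.439182) = 5.9·9.480697 = 55.936110 m
RLR: c = (6 − d² + 2cos(α−β) + 2d(sin α − sin β))/8 = 0.512770; p = 2π − arccos c = 5.250797 rad; φ = atan2(cos α − cos β, d − sin α + sin β) = 0.174382 rad; t = (α − φ + p/2) mod 2π = 2.968738 rad, q = (α − β − t + p) mod 2π = 3.816203 rad → L = 5.9·(2.968738 + 5.250797 + 3.816203) = 5.9·12.035738 = 71.010855 m
LRL: c = (6 − d² + 2cos(α−β) − 2d(sin α − sin β))/8 = -1.699626, |c| > 1 → infeasible
Shortest: RSR with L = 20.699794 m ≈ 20.6998 m

20.6998 m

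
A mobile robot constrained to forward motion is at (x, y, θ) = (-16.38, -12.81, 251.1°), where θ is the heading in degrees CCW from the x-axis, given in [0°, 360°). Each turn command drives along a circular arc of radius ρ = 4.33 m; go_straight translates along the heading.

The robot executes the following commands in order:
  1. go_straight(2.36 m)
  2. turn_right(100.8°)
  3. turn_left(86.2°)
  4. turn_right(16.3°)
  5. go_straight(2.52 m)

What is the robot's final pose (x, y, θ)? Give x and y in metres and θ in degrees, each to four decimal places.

(-31.8831, -21.3166, 220.2000°)

set_pose: (x, y, θ) = (-16.3800, -12.8100, 251.1000°), ρ = 4.33
go_straight(2.36): x += 2.36·cos θ, y += 2.36·sin θ → (-17.1444, -15.0428, 251.1000°)
turn_right(100.8°): centre at ρ to the right, rotate −100.8° → (-23.3863, -17.4014, 150.3000°)
turn_left(86.2°): centre at ρ to the left, rotate +86.2° → (-29.1424, -18.7727, 236.5000°)
turn_right(16.3°): centre at ρ to the right, rotate −16.3° → (-29.9583, -19.6900, 220.2000°)
go_straight(2.52): x += 2.52·cos θ, y += 2.52·sin θ → (-31.8831, -21.3166, 220.2000°)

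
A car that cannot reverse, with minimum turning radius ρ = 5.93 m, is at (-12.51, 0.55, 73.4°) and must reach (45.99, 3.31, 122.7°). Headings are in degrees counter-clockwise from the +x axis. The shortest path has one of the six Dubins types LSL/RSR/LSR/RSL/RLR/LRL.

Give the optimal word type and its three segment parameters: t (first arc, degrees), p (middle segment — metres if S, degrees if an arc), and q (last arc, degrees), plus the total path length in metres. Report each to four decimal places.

RSL: t = 86.2551°, p = 46.3500 m, q = 135.5551°, L = 69.3069 m

Let ψ = atan2(Δy, Δx) = atan2(2.76, 58.50) = 2.7012° be the start→goal bearing.
Normalize: d = |goal − start| / ρ = 58.565072/5.93 = 9.876066, α = (θ_start − ψ) mod 360° = 70.6988° = 1.233927 rad, β = (θ_goal − ψ) mod 360° = 119.9988° = 2.094374 rad.
Common terms: sin α = 0.943794, cos α = 0.330534, sin β = 0.866036, cos β = -0.499982, cos(α−β) = 0.652098, d² = 97.536680. Work in radians in the unit-radius frame; every candidate has L = ρ·(t + p + q).
LSL: p² = 2 + d² − 2cos(α−β) + 2d(sin α − sin β) = 99.768378; p = √p² = 9.988412; φ = atan2(cos β − cos α, d + sin α − sin β) = -0.083244 rad; t = (φ − α) mod 2π = 4.966014 rad, q = (β − φ) mod 2π = 2.177619 rad → L = 5.93·(4.966014 + 9.988412 + 2.177619) = 5.93·17.132045 = 101.593026 m
RSR: p² = 2 + d² − 2cos(α−β) + 2d(sin β − sin α) = 96.696589; p = √p² = 9.833442; φ = atan2(cos α − cos β, d − sin α + sin β) = 0.084559 rad; t = (α − φ) mod 2π = 1.149368 rad, q = (φ − β) mod 2π = 4.273370 rad → L = 5.93·(1.149368 + 9.833442 + 4.273370) = 5.93·15.256180 = 90.469150 m
LSR: p² = d² − 2 + 2cos(α−β) + 2d(sin α + sin β) = 132.588875; p = √p² = 11.514724; φ = atan2(−cos α − cos β, d + sin α + sin β) − atan2(−2, p) = 0.186474 rad; t = (φ − α) mod 2π = 5.235732 rad, q = (φ − β) mod 2π = 4.375285 rad → L = 5.93·(5.235732 + 11.514724 + 4.375285) = 5.93·21.125742 = 125.275648 m
RSL: p² = d² − 2 + 2cos(α−β) − 2d(sin α + sin β) = 61.092879; p = √p² = 7.816193; φ = atan2(cos α + cos β, d − sin α − sin β) − atan2(2, p) = -0.271508 rad; t = (α − φ) mod 2π = 1.505435 rad, q = (β − φ) mod 2π = 2.365883 rad → L = 5.93·(1.505435 + 7.816193 + 2.365883) = 5.93·11.687511 = 69.306942 m
RLR: c = (6 − d² + 2cos(α−β) + 2d(sin α − sin β))/8 = -11.087074, |c| > 1 → infeasible
LRL: c = (6 − d² + 2cos(α−β) − 2d(sin α − sin β))/8 = -11.471047, |c| > 1 → infeasible
Shortest: RSL with L = 69.306942 m ≈ 69.3069 m
Convert RSL to answer units (arcs ×180/π): t = 1.505435·180/π = 86.2551°, p = ρ·p = 5.93·7.816193 = 46.3500 m, q = 2.365883·180/π = 135.5551°, L = 69.3069 m.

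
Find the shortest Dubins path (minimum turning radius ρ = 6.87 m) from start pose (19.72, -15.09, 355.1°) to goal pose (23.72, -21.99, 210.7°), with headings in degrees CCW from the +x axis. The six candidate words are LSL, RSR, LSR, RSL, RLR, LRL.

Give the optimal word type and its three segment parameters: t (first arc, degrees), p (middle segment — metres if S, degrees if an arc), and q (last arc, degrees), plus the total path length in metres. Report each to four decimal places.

Let ψ = atan2(Δy, Δx) = atan2(-6.90, 4.00) = -59.8987° be the start→goal bearing.
Normalize: d = |goal − start| / ρ = 7.975588/6.87 = 1.160930, α = (θ_start − ψ) mod 360° = 54.9987° = 0.959908 rad, β = (θ_goal − ψ) mod 360° = 270.5987° = 4.722838 rad.
Common terms: sin α = 0.819139, cos α = 0.573595, sin β = -0.999945, cos β = 0.010449, cos(α−β) = -0.813101, d² = 1.347758. Work in radians in the unit-radius frame; every candidate has L = ρ·(t + p + q).
LSL: p² = 2 + d² − 2cos(α−β) + 2d(sin α − sin β) = 9.197618; p = √p² = 3.032758; φ = atan2(cos β − cos α, d + sin α − sin β) = -0.186772 rad; t = (φ − α) mod 2π = 5.136505 rad, q = (β − φ) mod 2π = 4.909610 rad → L = 6.87·(5.136505 + 3.032758 + 4.909610) = 6.87·13.078873 = 89.851855 m
RSR: p² = 2 + d² − 2cos(α−β) + 2d(sin β − sin α) = 0.750301; p = √p² = 0.866199; φ = atan2(cos α − cos β, d − sin α + sin β) = 2.433831 rad; t = (α − φ) mod 2π = 4.809263 rad, q = (φ − β) mod 2π = 3.994178 rad → L = 6.87·(4.809263 + 0.866199 + 3.994178) = 6.87·9.669640 = 66.430426 m
LSR: p² = d² − 2 + 2cos(α−β) + 2d(sin α + sin β) = -2.698251 < 0 → infeasible
RSL: p² = d² − 2 + 2cos(α−β) − 2d(sin α + sin β) = -1.858636 < 0 → infeasible
RLR: c = (6 − d² + 2cos(α−β) + 2d(sin α − sin β))/8 = 0.906212; p = 2π − arccos c = 5.846627 rad; φ = atan2(cos α − cos β, d − sin α + sin β) = 2.433831 rad; t = (α − φ + p/2) mod 2π = 1.449391 rad, q = (α − β − t + p) mod 2π = 0.634306 rad → L = 6.87·(1.449391 + 5.846627 + 0.634306) = 6.87·7.930325 = 54.481331 m
LRL: c = (6 − d² + 2cos(α−β) − 2d(sin α − sin β))/8 = -0.149702; p = 2π − arccos c = 4.562122 rad; φ = atan2(cos β − cos α, d + sin α − sin β) = -0.186772 rad; t = (φ − α + p/2) mod 2π = 1.134381 rad, q = (β − α − t + p) mod 2π = 0.907486 rad → L = 6.87·(1.134381 + 4.562122 + 0.907486) = 6.87·6.603988 = 45.369399 m
Shortest: LRL with L = 45.369399 m ≈ 45.3694 m
Convert LRL to answer units (arcs ×180/π): t = 1.134381·180/π = 64.9952°, p = 4.562122·180/π = 261.3903°, q = 0.907486·180/π = 51.9951°, L = 45.3694 m.

LRL: t = 64.9952°, p = 261.3903°, q = 51.9951°, L = 45.3694 m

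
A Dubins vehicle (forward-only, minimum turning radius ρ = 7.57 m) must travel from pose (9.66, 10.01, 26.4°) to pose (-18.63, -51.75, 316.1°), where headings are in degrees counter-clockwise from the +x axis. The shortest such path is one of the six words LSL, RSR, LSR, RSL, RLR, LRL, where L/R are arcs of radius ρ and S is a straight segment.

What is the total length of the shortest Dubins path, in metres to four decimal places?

87.0660 m

Let ψ = atan2(Δy, Δx) = atan2(-61.76, -28.29) = -114.6108° be the start→goal bearing.
Normalize: d = |goal − start| / ρ = 67.931007/7.57 = 8.973713, α = (θ_start − ψ) mod 360° = 141.0108° = 2.461102 rad, β = (θ_goal − ψ) mod 360° = 70.7108° = 1.234136 rad.
Common terms: sin α = 0.629174, cos α = -0.777264, sin β = 0.943863, cos β = 0.330337, cos(α−β) = 0.337095, d² = 80.527524. Work in radians in the unit-radius frame; every candidate has L = ρ·(t + p + q).
LSL: p² = 2 + d² − 2cos(α−β) + 2d(sin α − sin β) = 76.205475; p = √p² = 8.729575; φ = atan2(cos β − cos α, d + sin α − sin β) = 0.127222 rad; t = (φ − α) mod 2π = 3.949305 rad, q = (β − φ) mod 2π = 1.106914 rad → L = 7.57·(3.949305 + 8.729575 + 1.106914) = 7.57·13.785794 = 104.358457 m
RSR: p² = 2 + d² − 2cos(α−β) + 2d(sin β − sin α) = 87.501192; p = √p² = 9.354207; φ = atan2(cos α − cos β, d − sin α + sin β) = -0.118685 rad; t = (α − φ) mod 2π = 2.579788 rad, q = (φ − β) mod 2π = 4.930364 rad → L = 7.57·(2.579788 + 9.354207 + 4.930364) = 7.57·16.864359 = 127.663197 m
LSR: p² = d² − 2 + 2cos(α−β) + 2d(sin α + sin β) = 107.433684; p = √p² = 10.365022; φ = atan2(−cos α − cos β, d + sin α + sin β) − atan2(−2, p) = 0.232965 rad; t = (φ − α) mod 2π = 4.055047 rad, q = (φ − β) mod 2π = 5.282014 rad → L = 7.57·(4.055047 + 10.365022 + 5.282014) = 7.57·19.702083 = 149.144771 m
RSL: p² = d² − 2 + 2cos(α−β) − 2d(sin α + sin β) = 50.969745; p = √p² = 7.139310; φ = atan2(cos α + cos β, d − sin α − sin β) − atan2(2, p) = -0.333455 rad; t = (α − φ) mod 2π = 2.794557 rad, q = (β − φ) mod 2π = 1.567591 rad → L = 7.57·(2.794557 + 7.139310 + 1.567591) = 7.57·11.501458 = 87.066033 m
RLR: c = (6 − d² + 2cos(α−β) + 2d(sin α − sin β))/8 = -9.937649, |c| > 1 → infeasible
LRL: c = (6 − d² + 2cos(α−β) − 2d(sin α − sin β))/8 = -8.525684, |c| > 1 → infeasible
Shortest: RSL with L = 87.066033 m ≈ 87.0660 m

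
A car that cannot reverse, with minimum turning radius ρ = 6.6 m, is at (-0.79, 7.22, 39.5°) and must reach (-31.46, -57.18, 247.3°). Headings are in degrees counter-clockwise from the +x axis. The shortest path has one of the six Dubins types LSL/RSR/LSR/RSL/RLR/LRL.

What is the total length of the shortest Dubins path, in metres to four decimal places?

87.5536 m

Let ψ = atan2(Δy, Δx) = atan2(-64.40, -30.67) = -115.4658° be the start→goal bearing.
Normalize: d = |goal − start| / ρ = 71.330280/6.6 = 10.807618, α = (θ_start − ψ) mod 360° = 154.9658° = 2.704663 rad, β = (θ_goal − ψ) mod 360° = 2.7658° = 0.048272 rad.
Common terms: sin α = 0.423160, cos α = -0.906055, sin β = 0.048253, cos β = 0.998835, cos(α−β) = -0.884581, d² = 116.804612. Work in radians in the unit-radius frame; every candidate has L = ρ·(t + p + q).
LSL: p² = 2 + d² − 2cos(α−β) + 2d(sin α − sin β) = 128.677474; p = √p² = 11.343609; φ = atan2(cos β − cos α, d + sin α − sin β) = 0.168726 rad; t = (φ − α) mod 2π = 3.747248 rad, q = (β − φ) mod 2π = 6.162731 rad → L = 6.6·(3.747248 + 11.343609 + 6.162731) = 6.6·21.253589 = 140.273687 m
RSR: p² = 2 + d² − 2cos(α−β) + 2d(sin β − sin α) = 112.470074; p = √p² = 10.605191; φ = atan2(cos α − cos β, d − sin α + sin β) = -0.180599 rad; t = (α − φ) mod 2π = 2.885262 rad, q = (φ − β) mod 2π = 6.054315 rad → L = 6.6·(2.885262 + 10.605191 + 6.054315) = 6.6·19.544767 = 128.995464 m
LSR: p² = d² − 2 + 2cos(α−β) + 2d(sin α + sin β) = 123.225147; p = √p² = 11.100682; φ = atan2(−cos α − cos β, d + sin α + sin β) − atan2(−2, p) = 0.170031 rad; t = (φ − α) mod 2π = 3.748554 rad, q = (φ − β) mod 2π = 0.121759 rad → L = 6.6·(3.748554 + 11.100682 + 0.121759) = 6.6·14.970995 = 98.808568 m
RSL: p² = d² − 2 + 2cos(α−β) − 2d(sin α + sin β) = 102.845754; p = √p² = 10.141290; φ = atan2(cos α + cos β, d − sin α − sin β) − atan2(2, p) = -0.185739 rad; t = (α − φ) mod 2π = 2.890402 rad, q = (β − φ) mod 2π = 0.234011 rad → L = 6.6·(2.890402 + 10.141290 + 0.234011) = 6.6·13.265702 = 87.553632 m
RLR: c = (6 − d² + 2cos(α−β) + 2d(sin α − sin β))/8 = -13.058759, |c| > 1 → infeasible
LRL: c = (6 − d² + 2cos(α−β) − 2d(sin α − sin β))/8 = -15.084684, |c| > 1 → infeasible
Shortest: RSL with L = 87.553632 m ≈ 87.5536 m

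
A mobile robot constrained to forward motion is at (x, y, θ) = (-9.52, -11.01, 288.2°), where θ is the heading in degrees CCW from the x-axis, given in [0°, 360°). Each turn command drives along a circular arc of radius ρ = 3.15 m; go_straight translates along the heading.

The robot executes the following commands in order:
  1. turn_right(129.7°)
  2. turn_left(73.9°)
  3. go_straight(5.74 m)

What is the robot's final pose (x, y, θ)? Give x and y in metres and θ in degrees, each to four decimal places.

set_pose: (x, y, θ) = (-9.5200, -11.0100, 288.2000°), ρ = 3.15
turn_right(129.7°): centre at ρ to the right, rotate −129.7° → (-13.6669, -14.9247, 158.5000°)
turn_left(73.9°): centre at ρ to the left, rotate +73.9° → (-17.3171, -15.9335, 232.4000°)
go_straight(5.74): x += 5.74·cos θ, y += 5.74·sin θ → (-20.8193, -20.4813, 232.4000°)

(-20.8193, -20.4813, 232.4000°)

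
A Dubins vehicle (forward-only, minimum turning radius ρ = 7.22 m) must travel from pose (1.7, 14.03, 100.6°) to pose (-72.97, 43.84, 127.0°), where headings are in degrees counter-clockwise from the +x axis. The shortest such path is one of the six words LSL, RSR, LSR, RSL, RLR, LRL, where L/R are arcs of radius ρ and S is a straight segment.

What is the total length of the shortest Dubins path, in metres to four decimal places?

81.8949 m

Let ψ = atan2(Δy, Δx) = atan2(29.81, -74.67) = 158.2370° be the start→goal bearing.
Normalize: d = |goal − start| / ρ = 80.400529/7.22 = 11.135807, α = (θ_start − ψ) mod 360° = 302.3630° = 5.277230 rad, β = (θ_goal − ψ) mod 360° = 328.7630° = 5.737997 rad.
Common terms: sin α = -0.844673, cos α = 0.535282, sin β = -0.518579, cos β = 0.855030, cos(α−β) = 0.895712, d² = 124.006204. Work in radians in the unit-radius frame; every candidate has L = ρ·(t + p + q).
LSL: p² = 2 + d² − 2cos(α−β) + 2d(sin α − sin β) = 116.952125; p = √p² = 10.814441; φ = atan2(cos β − cos α, d + sin α − sin β) = 0.029571 rad; t = (φ − α) mod 2π = 1.035526 rad, q = (β − φ) mod 2π = 5.708426 rad → L = 7.22·(1.035526 + 10.814441 + 5.708426) = 7.22·17.558393 = 126.771596 m
RSR: p² = 2 + d² − 2cos(α−β) + 2d(sin β − sin α) = 131.477436; p = √p² = 11.466361; φ = atan2(cos α − cos β, d − sin α + sin β) = -0.027889 rad; t = (α − φ) mod 2π = 5.305120 rad, q = (φ − β) mod 2π = 0.517299 rad → L = 7.22·(5.305120 + 11.466361 + 0.517299) = 7.22·17.288779 = 124.824987 m
LSR: p² = d² − 2 + 2cos(α−β) + 2d(sin α + sin β) = 93.435799; p = √p² = 9.666219; φ = atan2(−cos α − cos β, d + sin α + sin β) − atan2(−2, p) = 0.062709 rad; t = (φ − α) mod 2π = 1.068663 rad, q = (φ − β) mod 2π = 0.607896 rad → L = 7.22·(1.068663 + 9.666219 + 0.607896) = 7.22·11.342779 = 81.894866 m
RSL: p² = d² − 2 + 2cos(α−β) − 2d(sin α + sin β) = 154.159456; p = √p² = 12.416097; φ = atan2(cos α + cos β, d − sin α − sin β) − atan2(2, p) = -0.048931 rad; t = (α − φ) mod 2π = 5.326162 rad, q = (β − φ) mod 2π = 5.786929 rad → L = 7.22·(5.326162 + 12.416097 + 5.786929) = 7.22·23.529187 = 169.880732 m
RLR: c = (6 − d² + 2cos(α−β) + 2d(sin α − sin β))/8 = -15.434679, |c| > 1 → infeasible
LRL: c = (6 − d² + 2cos(α−β) − 2d(sin α − sin β))/8 = -13.619016, |c| > 1 → infeasible
Shortest: LSR with L = 81.894866 m ≈ 81.8949 m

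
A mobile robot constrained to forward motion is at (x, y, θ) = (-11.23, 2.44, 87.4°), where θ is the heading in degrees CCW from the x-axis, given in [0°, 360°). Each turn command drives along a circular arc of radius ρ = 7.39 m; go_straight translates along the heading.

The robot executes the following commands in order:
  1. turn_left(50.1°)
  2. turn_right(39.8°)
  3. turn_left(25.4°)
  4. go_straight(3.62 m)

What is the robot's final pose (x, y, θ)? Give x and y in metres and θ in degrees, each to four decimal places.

set_pose: (x, y, θ) = (-11.2300, 2.4400, 87.4000°), ρ = 7.39
turn_left(50.1°): centre at ρ to the left, rotate +50.1° → (-13.6198, 8.2237, 137.5000°)
turn_right(39.8°): centre at ρ to the right, rotate −39.8° → (-15.9505, 12.6820, 97.7000°)
turn_left(25.4°): centre at ρ to the left, rotate +25.4° → (-17.0832, 15.7276, 123.1000°)
go_straight(3.62): x += 3.62·cos θ, y += 3.62·sin θ → (-19.0600, 18.7601, 123.1000°)

(-19.0600, 18.7601, 123.1000°)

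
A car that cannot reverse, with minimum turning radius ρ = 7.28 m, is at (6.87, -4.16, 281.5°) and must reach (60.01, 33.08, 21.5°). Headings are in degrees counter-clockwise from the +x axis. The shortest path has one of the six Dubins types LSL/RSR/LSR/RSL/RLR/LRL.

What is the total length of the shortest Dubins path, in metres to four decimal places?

73.6165 m

Let ψ = atan2(Δy, Δx) = atan2(37.24, 53.14) = 35.0224° be the start→goal bearing.
Normalize: d = |goal − start| / ρ = 64.889731/7.28 = 8.913425, α = (θ_start − ψ) mod 360° = 246.4776° = 4.301846 rad, β = (θ_goal − ψ) mod 360° = 346.4776° = 6.047175 rad.
Common terms: sin α = -0.916904, cos α = -0.399108, sin β = -0.233826, cos β = 0.972279, cos(α−β) = -0.173648, d² = 79.449138. Work in radians in the unit-radius frame; every candidate has L = ρ·(t + p + q).
LSL: p² = 2 + d² − 2cos(α−β) + 2d(sin α − sin β) = 69.619296; p = √p² = 8.343818; φ = atan2(cos β − cos α, d + sin α − sin β) = 0.165109 rad; t = (φ − α) mod 2π = 2.146448 rad, q = (β − φ) mod 2π = 5.882066 rad → L = 7.28·(2.146448 + 8.343818 + 5.882066) = 7.28·16.372332 = 119.190580 m
RSR: p² = 2 + d² − 2cos(α−β) + 2d(sin β − sin α) = 93.973573; p = √p² = 9.693997; φ = atan2(cos α − cos β, d − sin α + sin β) = -0.141944 rad; t = (α − φ) mod 2π = 4.443789 rad, q = (φ − β) mod 2π = 0.094067 rad → L = 7.28·(4.443789 + 9.693997 + 0.094067) = 7.28·14.231853 = 103.607889 m
LSR: p² = d² − 2 + 2cos(α−β) + 2d(sin α + sin β) = 56.587958; p = √p² = 7.522497; φ = atan2(−cos α − cos β, d + sin α + sin β) − atan2(−2, p) = 0.186155 rad; t = (φ − α) mod 2π = 2.167495 rad, q = (φ − β) mod 2π = 0.422165 rad → L = 7.28·(2.167495 + 7.522497 + 0.422165) = 7.28·10.112157 = 73.616500 m
RSL: p² = d² − 2 + 2cos(α−β) − 2d(sin α + sin β) = 97.615725; p = √p² = 9.880067; φ = atan2(cos α + cos β, d − sin α − sin β) − atan2(2, p) = -0.142839 rad; t = (α − φ) mod 2π = 4.444684 rad, q = (β − φ) mod 2π = 6.190013 rad → L = 7.28·(4.444684 + 9.880067 + 6.190013) = 7.28·20.514765 = 149.347487 m
RLR: c = (6 − d² + 2cos(α−β) + 2d(sin α − sin β))/8 = -10.746697, |c| > 1 → infeasible
LRL: c = (6 − d² + 2cos(α−β) − 2d(sin α − sin β))/8 = -7.702412, |c| > 1 → infeasible
Shortest: LSR with L = 73.616500 m ≈ 73.6165 m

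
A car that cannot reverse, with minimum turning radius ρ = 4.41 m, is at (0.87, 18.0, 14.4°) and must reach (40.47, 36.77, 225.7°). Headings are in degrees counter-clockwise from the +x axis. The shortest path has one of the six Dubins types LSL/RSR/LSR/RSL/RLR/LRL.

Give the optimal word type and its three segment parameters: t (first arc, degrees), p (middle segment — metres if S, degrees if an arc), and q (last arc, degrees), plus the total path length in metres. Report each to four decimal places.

LSR: t = 22.9766°, p = 40.5031 m, q = 171.6766°, L = 55.4854 m

Let ψ = atan2(Δy, Δx) = atan2(18.77, 39.60) = 25.3605° be the start→goal bearing.
Normalize: d = |goal − start| / ρ = 43.823200/4.41 = 9.937234, α = (θ_start − ψ) mod 360° = 349.0395° = 6.091889 rad, β = (θ_goal − ψ) mod 360° = 200.3395° = 3.496584 rad.
Common terms: sin α = -0.190132, cos α = 0.981759, sin β = -0.347582, cos β = -0.937649, cos(α−β) = -0.854459, d² = 98.748613. Work in radians in the unit-radius frame; every candidate has L = ρ·(t + p + q).
LSL: p² = 2 + d² − 2cos(α−β) + 2d(sin α − sin β) = 105.586778; p = √p² = 10.275543; φ = atan2(cos β − cos α, d + sin α − sin β) = -0.187898 rad; t = (φ − α) mod 2π = 0.003399 rad, q = (β − φ) mod 2π = 3.684482 rad → L = 4.41·(0.003399 + 10.275543 + 3.684482) = 4.41·13.963423 = 61.578697 m
RSR: p² = 2 + d² − 2cos(α−β) + 2d(sin β − sin α) = 99.328283; p = √p² = 9.966358; φ = atan2(cos α − cos β, d − sin α + sin β) = 0.193800 rad; t = (α − φ) mod 2π = 5.898089 rad, q = (φ − β) mod 2π = 2.980401 rad → L = 4.41·(5.898089 + 9.966358 + 2.980401) = 4.41·18.844847 = 83.105777 m
LSR: p² = d² − 2 + 2cos(α−β) + 2d(sin α + sin β) = 84.352909; p = √p² = 9.184384; φ = atan2(−cos α − cos β, d + sin α + sin β) − atan2(−2, p) = 0.209721 rad; t = (φ − α) mod 2π = 0.401017 rad, q = (φ − β) mod 2π = 2.996322 rad → L = 4.41·(0.401017 + 9.184384 + 2.996322) = 4.41·12.581723 = 55.485400 m
RSL: p² = d² − 2 + 2cos(α−β) − 2d(sin α + sin β) = 105.726482; p = √p² = 10.282338; φ = atan2(cos α + cos β, d − sin α − sin β) − atan2(2, p) = -0.187899 rad; t = (α − φ) mod 2π = 6.279787 rad, q = (β − φ) mod 2π = 3.684483 rad → L = 4.41·(6.279787 + 10.282338 + 3.684483) = 4.41·20.246609 = 89.287544 m
RLR: c = (6 − d² + 2cos(α−β) + 2d(sin α − sin β))/8 = -11.416035, |c| > 1 → infeasible
LRL: c = (6 − d² + 2cos(α−β) − 2d(sin α − sin β))/8 = -12.198347, |c| > 1 → infeasible
Shortest: LSR with L = 55.485400 m ≈ 55.4854 m
Convert LSR to answer units (arcs ×180/π): t = 0.401017·180/π = 22.9766°, p = ρ·p = 4.41·9.184384 = 40.5031 m, q = 2.996322·180/π = 171.6766°, L = 55.4854 m.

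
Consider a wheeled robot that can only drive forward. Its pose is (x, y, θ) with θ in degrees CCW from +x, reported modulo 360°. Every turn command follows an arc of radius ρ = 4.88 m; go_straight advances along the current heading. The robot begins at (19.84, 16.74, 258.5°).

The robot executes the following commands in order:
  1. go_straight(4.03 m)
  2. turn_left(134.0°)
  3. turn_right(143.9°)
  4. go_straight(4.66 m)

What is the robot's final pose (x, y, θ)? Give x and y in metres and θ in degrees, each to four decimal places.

set_pose: (x, y, θ) = (19.8400, 16.7400, 258.5000°), ρ = 4.88
go_straight(4.03): x += 4.03·cos θ, y += 4.03·sin θ → (19.0365, 12.7909, 258.5000°)
turn_left(134.0°): centre at ρ to the left, rotate +134.0° → (26.4406, 7.7022, 392.5000° ≡ 32.5000°)
turn_right(143.9°): centre at ρ to the right, rotate −143.9° → (33.6062, 1.8059, -111.4000° ≡ 248.6000°)
go_straight(4.66): x += 4.66·cos θ, y += 4.66·sin θ → (31.9059, -2.5328, 248.6000°)

(31.9059, -2.5328, 248.6000°)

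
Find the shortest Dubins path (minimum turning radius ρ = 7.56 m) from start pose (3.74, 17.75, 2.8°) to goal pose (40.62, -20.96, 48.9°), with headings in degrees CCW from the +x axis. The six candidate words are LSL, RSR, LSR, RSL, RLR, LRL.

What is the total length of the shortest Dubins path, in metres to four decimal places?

60.7736 m

Let ψ = atan2(Δy, Δx) = atan2(-38.71, 36.88) = -46.3868° be the start→goal bearing.
Normalize: d = |goal − start| / ρ = 53.465863/7.56 = 7.072204, α = (θ_start − ψ) mod 360° = 49.1868° = 0.858472 rad, β = (θ_goal − ψ) mod 360° = 95.2868° = 1.663069 rad.
Common terms: sin α = 0.756845, cos α = 0.653595, sin β = 0.995746, cos β = -0.092142, cos(α−β) = 0.693402, d² = 50.016071. Work in radians in the unit-radius frame; every candidate has L = ρ·(t + p + q).
LSL: p² = 2 + d² − 2cos(α−β) + 2d(sin α − sin β) = 47.250154; p = √p² = 6.873875; φ = atan2(cos β − cos α, d + sin α − sin β) = -0.108702 rad; t = (φ − α) mod 2π = 5.316011 rad, q = (β − φ) mod 2π = 1.771771 rad → L = 7.56·(5.316011 + 6.873875 + 1.771771) = 7.56·13.961657 = 105.550126 m
RSR: p² = 2 + d² − 2cos(α−β) + 2d(sin β − sin α) = 54.008380; p = √p² = 7.349039; φ = atan2(cos α − cos β, d − sin α + sin β) = 0.101649 rad; t = (α − φ) mod 2π = 0.756823 rad, q = (φ − β) mod 2π = 4.721765 rad → L = 7.56·(0.756823 + 7.349039 + 4.721765) = 7.56·12.827628 = 96.976867 m
LSR: p² = d² − 2 + 2cos(α−β) + 2d(sin α + sin β) = 74.192234; p = √p² = 8.613491; φ = atan2(−cos α − cos β, d + sin α + sin β) − atan2(−2, p) = 0.164614 rad; t = (φ − α) mod 2π = 5.589328 rad, q = (φ − β) mod 2π = 4.784731 rad → L = 7.56·(5.589328 + 8.613491 + 4.784731) = 7.56·18.987550 = 143.545876 m
RSL: p² = d² − 2 + 2cos(α−β) − 2d(sin α + sin β) = 24.613515; p = √p² = 4.961201; φ = atan2(cos α + cos β, d − sin α − sin β) − atan2(2, p) = -0.278046 rad; t = (α − φ) mod 2π = 1.136518 rad, q = (β − φ) mod 2π = 1.941115 rad → L = 7.56·(1.136518 + 4.961201 + 1.941115) = 7.56·8.038833 = 60.773580 m
RLR: c = (6 − d² + 2cos(α−β) + 2d(sin α − sin β))/8 = -5.751048, |c| > 1 → infeasible
LRL: c = (6 − d² + 2cos(α−β) − 2d(sin α − sin β))/8 = -4.906269, |c| > 1 → infeasible
Shortest: RSL with L = 60.773580 m ≈ 60.7736 m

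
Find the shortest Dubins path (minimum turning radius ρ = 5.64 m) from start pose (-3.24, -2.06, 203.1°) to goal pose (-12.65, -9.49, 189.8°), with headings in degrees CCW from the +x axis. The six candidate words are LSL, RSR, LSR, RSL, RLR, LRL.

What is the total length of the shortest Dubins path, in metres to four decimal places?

12.1738 m

Let ψ = atan2(Δy, Δx) = atan2(-7.43, -9.41) = -141.7059° be the start→goal bearing.
Normalize: d = |goal − start| / ρ = 11.989704/5.64 = 2.125834, α = (θ_start − ψ) mod 360° = 344.8059° = 6.017998 rad, β = (θ_goal − ψ) mod 360° = 331.5059° = 5.785869 rad.
Common terms: sin α = -0.262090, cos α = 0.965043, sin β = -0.477068, cos β = 0.878866, cos(α−β) = 0.973179, d² = 4.519170. Work in radians in the unit-radius frame; every candidate has L = ρ·(t + p + q).
LSL: p² = 2 + d² − 2cos(α−β) + 2d(sin α − sin β) = 5.486830; p = √p² = 2.342398; φ = atan2(cos β − cos α, d + sin α − sin β) = -0.036798 rad; t = (φ − α) mod 2π = 0.228389 rad, q = (β − φ) mod 2π = 5.822668 rad → L = 5.64·(0.228389 + 2.342398 + 5.822668) = 5.64·8.393455 = 47.339085 m
RSR: p² = 2 + d² − 2cos(α−β) + 2d(sin β − sin α) = 3.658796; p = √p² = 1.912798; φ = atan2(cos α − cos β, d − sin α + sin β) = 0.045068 rad; t = (α − φ) mod 2π = 5.972930 rad, q = (φ − β) mod 2π = 0.542384 rad → L = 5.64·(5.972930 + 1.912798 + 0.542384) = 5.64·8.428112 = 47.534551 m
LSR: p² = d² − 2 + 2cos(α−β) + 2d(sin α + sin β) = 1.322872; p = √p² = 1.150162; φ = atan2(−cos α − cos β, d + sin α + sin β) − atan2(−2, p) = 0.122904 rad; t = (φ − α) mod 2π = 0.388091 rad, q = (φ − β) mod 2π = 0.620220 rad → L = 5.64·(0.388091 + 1.150162 + 0.620220) = 5.64·2.158473 = 12.173789 m
RSL: p² = d² − 2 + 2cos(α−β) − 2d(sin α + sin β) = 7.608184; p = √p² = 2.758294; φ = atan2(cos α + cos β, d − sin α − sin β) − atan2(2, p) = -0.055501 rad; t = (α − φ) mod 2π = 6.073500 rad, q = (β − φ) mod 2π = 5.841371 rad → L = 5.64·(6.073500 + 2.758294 + 5.841371) = 5.64·14.673164 = 82.756645 m
RLR: c = (6 − d² + 2cos(α−β) + 2d(sin α − sin β))/8 = 0.542651; p = 2π − arccos c = 5.285978 rad; φ = atan2(cos α − cos β, d − sin α + sin β) = 0.045068 rad; t = (α − φ + p/2) mod 2π = 2.332734 rad, q = (α − β − t + p) mod 2π = 3.185374 rad → L = 5.64·(2.332734 + 5.285978 + 3.185374) = 5.64·10.804086 = 60.935043 m
LRL: c = (6 − d² + 2cos(α−β) − 2d(sin α − sin β))/8 = 0.314146; p = 2π − arccos c = 5.031946 rad; φ = atan2(cos β − cos α, d + sin α − sin β) = -0.036798 rad; t = (φ − α + p/2) mod 2π = 2.744362 rad, q = (β − α − t + p) mod 2π = 2.055456 rad → L = 5.64·(2.744362 + 5.031946 + 2.055456) = 5.64·9.831764 = 55.451148 m
Shortest: LSR with L = 12.173789 m ≈ 12.1738 m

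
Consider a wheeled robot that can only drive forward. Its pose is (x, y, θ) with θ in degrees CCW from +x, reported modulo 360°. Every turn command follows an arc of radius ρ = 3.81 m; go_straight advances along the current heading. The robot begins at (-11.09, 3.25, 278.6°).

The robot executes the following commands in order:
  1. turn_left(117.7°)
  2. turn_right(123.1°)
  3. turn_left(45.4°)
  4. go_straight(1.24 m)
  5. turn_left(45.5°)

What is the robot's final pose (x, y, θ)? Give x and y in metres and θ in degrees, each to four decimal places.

(5.9990, -6.5164, 4.1000°)

set_pose: (x, y, θ) = (-11.0900, 3.2500, 278.6000°), ρ = 3.81
turn_left(117.7°): centre at ρ to the left, rotate +117.7° → (-5.0673, 0.7491, 396.3000° ≡ 36.3000°)
turn_right(123.1°): centre at ρ to the right, rotate −123.1° → (0.9924, -2.1088, -86.8000° ≡ 273.2000°)
turn_left(45.4°): centre at ρ to the left, rotate +45.4° → (2.2768, -4.7540, 318.6000°)
go_straight(1.24): x += 1.24·cos θ, y += 1.24·sin θ → (3.2070, -5.5740, 318.6000°)
turn_left(45.5°): centre at ρ to the left, rotate +45.5° → (5.9990, -6.5164, 364.1000° ≡ 4.1000°)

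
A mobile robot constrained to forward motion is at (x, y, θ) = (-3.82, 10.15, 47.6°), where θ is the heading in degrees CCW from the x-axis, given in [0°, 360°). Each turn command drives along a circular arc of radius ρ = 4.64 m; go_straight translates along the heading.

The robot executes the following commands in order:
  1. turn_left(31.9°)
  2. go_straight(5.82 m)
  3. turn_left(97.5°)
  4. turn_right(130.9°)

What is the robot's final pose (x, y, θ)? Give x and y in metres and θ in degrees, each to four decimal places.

set_pose: (x, y, θ) = (-3.8200, 10.1500, 47.6000°), ρ = 4.64
turn_left(31.9°): centre at ρ to the left, rotate +31.9° → (-2.6841, 12.4332, 79.5000°)
go_straight(5.82): x += 5.82·cos θ, y += 5.82·sin θ → (-1.6235, 18.1557, 79.5000°)
turn_left(97.5°): centre at ρ to the left, rotate +97.5° → (-5.9430, 23.6349, 177.0000°)
turn_right(130.9°): centre at ρ to the right, rotate −130.9° → (-9.0435, 31.4860, 46.1000°)

(-9.0435, 31.4860, 46.1000°)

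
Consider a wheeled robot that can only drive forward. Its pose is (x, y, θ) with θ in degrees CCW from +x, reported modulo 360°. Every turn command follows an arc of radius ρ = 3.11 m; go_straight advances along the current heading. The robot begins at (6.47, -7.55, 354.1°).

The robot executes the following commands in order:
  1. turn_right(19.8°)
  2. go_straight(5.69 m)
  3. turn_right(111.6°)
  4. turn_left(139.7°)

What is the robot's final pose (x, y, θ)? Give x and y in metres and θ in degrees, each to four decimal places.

(15.6258, -20.7895, 2.4000°)

set_pose: (x, y, θ) = (6.4700, -7.5500, 354.1000°), ρ = 3.11
turn_right(19.8°): centre at ρ to the right, rotate −19.8° → (7.4990, -7.8412, 334.3000°)
go_straight(5.69): x += 5.69·cos θ, y += 5.69·sin θ → (12.6261, -10.3087, 334.3000°)
turn_right(111.6°): centre at ρ to the right, rotate −111.6° → (13.3865, -15.3966, 222.7000°)
turn_left(139.7°): centre at ρ to the left, rotate +139.7° → (15.6258, -20.7895, 362.4000° ≡ 2.4000°)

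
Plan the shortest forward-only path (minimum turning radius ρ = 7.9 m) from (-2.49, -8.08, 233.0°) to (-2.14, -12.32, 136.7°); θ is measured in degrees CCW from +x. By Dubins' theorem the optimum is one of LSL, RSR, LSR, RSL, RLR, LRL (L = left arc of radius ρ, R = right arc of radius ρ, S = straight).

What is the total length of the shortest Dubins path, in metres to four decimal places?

Let ψ = atan2(Δy, Δx) = atan2(-4.24, 0.35) = -85.2811° be the start→goal bearing.
Normalize: d = |goal − start| / ρ = 4.254421/7.9 = 0.538534, α = (θ_start − ψ) mod 360° = 318.2811° = 5.555053 rad, β = (θ_goal − ψ) mod 360° = 221.9811° = 3.874301 rad.
Common terms: sin α = -0.665477, cos α = 0.746419, sin β = -0.668885, cos β = -0.743366, cos(α−β) = -0.109734, d² = 0.290019. Work in radians in the unit-radius frame; every candidate has L = ρ·(t + p + q).
LSL: p² = 2 + d² − 2cos(α−β) + 2d(sin α − sin β) = 2.513159; p = √p² = 1.585295; φ = atan2(cos β − cos α, d + sin α − sin β) = -1.221905 rad; t = (φ − α) mod 2π = 5.789413 rad, q = (β − φ) mod 2π = 5.096206 rad → L = 7.9·(5.789413 + 1.585295 + 5.096206) = 7.9·12.470913 = 98.520214 m
RSR: p² = 2 + d² − 2cos(α−β) + 2d(sin β − sin α) = 2.505816; p = √p² = 1.582977; φ = atan2(cos α − cos β, d − sin α + sin β) = 1.225952 rad; t = (α − φ) mod 2π = 4.329101 rad, q = (φ − β) mod 2π = 3.634836 rad → L = 7.9·(4.329101 + 1.582977 + 3.634836) = 7.9·9.546914 = 75.420624 m
LSR: p² = d² − 2 + 2cos(α−β) + 2d(sin α + sin β) = -3.366649 < 0 → infeasible
RSL: p² = d² − 2 + 2cos(α−β) − 2d(sin α + sin β) = -0.492250 < 0 → infeasible
RLR: c = (6 − d² + 2cos(α−β) + 2d(sin α − sin β))/8 = 0.686773; p = 2π − arccos c = 5.469429 rad; φ = atan2(cos α − cos β, d − sin α + sin β) = 1.225952 rad; t = (α − φ + p/2) mod 2π = 0.780630 rad, q = (α − β − t + p) mod 2π = 0.086366 rad → L = 7.9·(0.780630 + 5.469429 + 0.086366) = 7.9·6.336425 = 50.057756 m
LRL: c = (6 − d² + 2cos(α−β) − 2d(sin α − sin β))/8 = 0.685855; p = 2π − arccos c = 5.468167 rad; φ = atan2(cos β − cos α, d + sin α − sin β) = -1.221905 rad; t = (φ − α + p/2) mod 2π = 2.240311 rad, q = (β − α − t + p) mod 2π = 1.547104 rad → L = 7.9·(2.240311 + 5.468167 + 1.547104) = 7.9·9.255582 = 73.119098 m
Shortest: RLR with L = 50.057756 m ≈ 50.0578 m

50.0578 m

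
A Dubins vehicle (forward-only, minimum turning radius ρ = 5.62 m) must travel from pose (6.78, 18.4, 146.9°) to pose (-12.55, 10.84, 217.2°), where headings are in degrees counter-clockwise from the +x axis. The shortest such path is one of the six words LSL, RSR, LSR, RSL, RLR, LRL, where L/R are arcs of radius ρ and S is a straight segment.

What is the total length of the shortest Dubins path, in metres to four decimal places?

Let ψ = atan2(Δy, Δx) = atan2(-7.56, -19.33) = -158.6394° be the start→goal bearing.
Normalize: d = |goal − start| / ρ = 20.755782/5.62 = 3.693200, α = (θ_start − ψ) mod 360° = 305.5394° = 5.332669 rad, β = (θ_goal − ψ) mod 360° = 15.8394° = 0.276450 rad.
Common terms: sin α = -0.813716, cos α = 0.581263, sin β = 0.272942, cos β = 0.962030, cos(α−β) = 0.337095, d² = 13.639724. Work in radians in the unit-radius frame; every candidate has L = ρ·(t + p + q).
LSL: p² = 2 + d² − 2cos(α−β) + 2d(sin α − sin β) = 6.939043; p = √p² = 2.634206; φ = atan2(cos β − cos α, d + sin α − sin β) = 0.145055 rad; t = (φ − α) mod 2π = 1.095572 rad, q = (β − φ) mod 2π = 0.131395 rad → L = 5.62·(1.095572 + 2.634206 + 0.131395) = 5.62·3.861173 = 21.699791 m
RSR: p² = 2 + d² − 2cos(α−β) + 2d(sin β − sin α) = 22.992024; p = √p² = 4.795000; φ = atan2(cos α − cos β, d − sin α + sin β) = -0.079493 rad; t = (α − φ) mod 2π = 5.412162 rad, q = (φ − β) mod 2π = 5.927242 rad → L = 5.62·(5.412162 + 4.795000 + 5.927242) = 5.62·16.134404 = 90.675351 m
LSR: p² = d² − 2 + 2cos(α−β) + 2d(sin α + sin β) = 8.319548; p = √p² = 2.884363; φ = atan2(−cos α − cos β, d + sin α + sin β) − atan2(−2, p) = 0.151020 rad; t = (φ − α) mod 2π = 1.101536 rad, q = (φ − β) mod 2π = 6.157755 rad → L = 5.62·(1.101536 + 2.884363 + 6.157755) = 5.62·10.143654 = 57.007335 m
RSL: p² = d² − 2 + 2cos(α−β) − 2d(sin α + sin β) = 16.308281; p = √p² = 4.038351; φ = atan2(cos α + cos β, d − sin α − sin β) − atan2(2, p) = -0.110306 rad; t = (α − φ) mod 2π = 5.442975 rad, q = (β − φ) mod 2π = 0.386756 rad → L = 5.62·(5.442975 + 4.038351 + 0.386756) = 5.62·9.868083 = 55.458625 m
RLR: c = (6 − d² + 2cos(α−β) + 2d(sin α − sin β))/8 = -1.874003, |c| > 1 → infeasible
LRL: c = (6 − d² + 2cos(α−β) − 2d(sin α − sin β))/8 = 0.132620; p = 2π − arccos c = 4.845400 rad; φ = atan2(cos β − cos α, d + sin α − sin β) = 0.145055 rad; t = (φ − α + p/2) mod 2π = 3.518272 rad, q = (β − α − t + p) mod 2π = 2.554095 rad → L = 5.62·(3.518272 + 4.845400 + 2.554095) = 5.62·10.917767 = 61.357853 m
Shortest: LSL with L = 21.699791 m ≈ 21.6998 m

21.6998 m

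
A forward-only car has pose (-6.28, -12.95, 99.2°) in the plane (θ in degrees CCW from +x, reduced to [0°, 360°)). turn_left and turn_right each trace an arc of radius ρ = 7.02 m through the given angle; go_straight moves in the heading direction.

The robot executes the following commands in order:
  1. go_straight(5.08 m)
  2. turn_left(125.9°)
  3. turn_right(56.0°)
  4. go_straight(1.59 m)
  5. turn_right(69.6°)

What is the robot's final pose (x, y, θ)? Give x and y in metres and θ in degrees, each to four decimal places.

set_pose: (x, y, θ) = (-6.2800, -12.9500, 99.2000°), ρ = 7.02
go_straight(5.08): x += 5.08·cos θ, y += 5.08·sin θ → (-7.0922, -7.9353, 99.2000°)
turn_left(125.9°): centre at ρ to the left, rotate +125.9° → (-18.9944, -4.1025, 225.1000°)
turn_right(56.0°): centre at ρ to the right, rotate −56.0° → (-25.2944, -6.0406, 169.1000°)
go_straight(1.59): x += 1.59·cos θ, y += 1.59·sin θ → (-26.8557, -5.7400, 169.1000°)
turn_right(69.6°): centre at ρ to the right, rotate −69.6° → (-32.4520, -0.0052, 99.5000°)

(-32.4520, -0.0052, 99.5000°)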